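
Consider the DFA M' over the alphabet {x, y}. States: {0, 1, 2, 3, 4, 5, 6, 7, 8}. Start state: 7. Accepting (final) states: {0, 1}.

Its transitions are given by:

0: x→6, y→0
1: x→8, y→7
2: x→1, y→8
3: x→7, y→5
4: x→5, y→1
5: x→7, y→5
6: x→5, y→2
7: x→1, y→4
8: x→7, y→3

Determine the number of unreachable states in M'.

No path from 7 leads to 0, 2, 6; the other 6 states are all reachable.

3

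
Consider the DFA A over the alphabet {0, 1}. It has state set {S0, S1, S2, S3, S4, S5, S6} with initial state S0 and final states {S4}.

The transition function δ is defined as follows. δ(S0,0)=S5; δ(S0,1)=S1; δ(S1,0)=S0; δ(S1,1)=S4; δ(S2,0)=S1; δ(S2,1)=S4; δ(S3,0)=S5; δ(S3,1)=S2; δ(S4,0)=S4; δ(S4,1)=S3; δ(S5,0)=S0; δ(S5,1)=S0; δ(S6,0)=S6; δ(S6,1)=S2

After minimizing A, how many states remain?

Reachable states from the start: {S0,S1,S2,S3,S4,S5}. Unreachable: {S6} — drop them.
Start with accepting vs non-accepting: {S4} | {S0,S1,S2,S3,S5}.
Refine {S0,S1,S2,S3,S5} on symbol 1: members go to different blocks, giving {S0,S3,S5} and {S1,S2}.
Split {S0,S3,S5} by δ(·,1) → {S0,S3} and {S5}.
On input 0, block {S1,S2} splits into {S1} and {S2}.
Split {S0,S3} by δ(·,1) → {S0} and {S3}.
The partition is now stable with 6 blocks: {S4} | {S0} | {S1} | {S5} | {S2} | {S3}.

6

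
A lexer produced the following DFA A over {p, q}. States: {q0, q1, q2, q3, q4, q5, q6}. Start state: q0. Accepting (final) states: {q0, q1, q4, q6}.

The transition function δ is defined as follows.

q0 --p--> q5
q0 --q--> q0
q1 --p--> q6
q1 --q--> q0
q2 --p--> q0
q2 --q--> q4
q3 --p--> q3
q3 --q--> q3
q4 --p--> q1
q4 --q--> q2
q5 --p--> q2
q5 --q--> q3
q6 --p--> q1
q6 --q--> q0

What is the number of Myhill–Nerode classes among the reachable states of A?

All states are reachable from the start state.
P0 = {q0,q1,q4,q6} | {q2,q3,q5}.
Split {q0,q1,q4,q6} by δ(·,p) → {q1,q4,q6} and {q0}.
Refine {q1,q4,q6} on symbol q: members go to different blocks, giving {q1,q6} and {q4}.
On input p, block {q2,q3,q5} splits into {q3,q5} and {q2}.
Refine {q3,q5} on symbol p: members go to different blocks, giving {q3} and {q5}.
Stable partition: {q1,q6} | {q3} | {q0} | {q4} | {q2} | {q5} — 6 equivalence classes.

6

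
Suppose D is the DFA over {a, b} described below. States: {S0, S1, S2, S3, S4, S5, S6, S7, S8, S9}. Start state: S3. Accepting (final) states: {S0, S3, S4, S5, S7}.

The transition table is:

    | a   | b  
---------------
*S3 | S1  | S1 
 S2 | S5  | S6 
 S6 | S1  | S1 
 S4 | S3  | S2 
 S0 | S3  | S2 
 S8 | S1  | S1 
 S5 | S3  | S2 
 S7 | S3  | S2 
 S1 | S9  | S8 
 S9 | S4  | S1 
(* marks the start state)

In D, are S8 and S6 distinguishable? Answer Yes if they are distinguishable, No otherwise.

First remove the unreachable states {S0,S7}; 8 states remain.
P0 = {S3,S4,S5} | {S1,S2,S6,S8,S9}.
Split {S3,S4,S5} by δ(·,a) → {S4,S5} and {S3}.
Refine {S1,S2,S6,S8,S9} on symbol a: members go to different blocks, giving {S1,S6,S8} and {S2,S9}.
Refine {S1,S6,S8} on symbol a: members go to different blocks, giving {S6,S8} and {S1}.
On input b, block {S2,S9} splits into {S2} and {S9}.
Stable partition: {S4,S5} | {S6,S8} | {S3} | {S2} | {S1} | {S9} — 6 equivalence classes.
S8 and S6 lie in the same block of the stable partition, so they are equivalent — no string distinguishes them.

No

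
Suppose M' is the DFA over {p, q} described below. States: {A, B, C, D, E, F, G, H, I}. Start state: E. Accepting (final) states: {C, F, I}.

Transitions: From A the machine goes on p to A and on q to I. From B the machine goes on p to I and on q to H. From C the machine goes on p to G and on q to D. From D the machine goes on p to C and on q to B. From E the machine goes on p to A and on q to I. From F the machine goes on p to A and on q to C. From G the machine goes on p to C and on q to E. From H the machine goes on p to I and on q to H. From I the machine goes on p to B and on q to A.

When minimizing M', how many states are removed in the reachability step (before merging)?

Starting at E and following transitions, the reachable set is {A, B, E, H, I}. That leaves C, D, F, G unreachable — 4 in total.

4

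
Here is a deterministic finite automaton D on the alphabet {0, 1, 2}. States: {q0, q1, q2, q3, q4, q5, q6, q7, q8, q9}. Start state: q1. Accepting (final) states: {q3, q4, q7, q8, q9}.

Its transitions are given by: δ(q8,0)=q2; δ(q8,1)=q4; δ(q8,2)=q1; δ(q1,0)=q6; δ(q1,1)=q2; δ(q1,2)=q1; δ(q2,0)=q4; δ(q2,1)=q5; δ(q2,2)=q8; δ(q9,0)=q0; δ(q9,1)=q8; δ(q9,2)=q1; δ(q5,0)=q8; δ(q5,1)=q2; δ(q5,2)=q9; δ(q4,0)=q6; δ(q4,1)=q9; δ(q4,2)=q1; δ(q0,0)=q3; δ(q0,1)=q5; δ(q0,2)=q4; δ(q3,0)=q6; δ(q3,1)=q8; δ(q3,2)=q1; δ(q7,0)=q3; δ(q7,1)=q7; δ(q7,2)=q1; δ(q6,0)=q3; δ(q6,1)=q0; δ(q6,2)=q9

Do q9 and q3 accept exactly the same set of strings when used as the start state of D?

Reachable states from the start: {q0,q1,q2,q3,q4,q5,q6,q8,q9}. Unreachable: {q7} — drop them.
Initial partition by acceptance: {q3,q4,q8,q9} | {q0,q1,q2,q5,q6}.
Split {q0,q1,q2,q5,q6} by δ(·,0) → {q0,q2,q5,q6} and {q1}.
No further refinement is possible. Final partition (3 blocks): {q3,q4,q8,q9} | {q0,q2,q5,q6} | {q1}.
q9 and q3 lie in the same block of the stable partition, so they are equivalent — no string distinguishes them.

Yes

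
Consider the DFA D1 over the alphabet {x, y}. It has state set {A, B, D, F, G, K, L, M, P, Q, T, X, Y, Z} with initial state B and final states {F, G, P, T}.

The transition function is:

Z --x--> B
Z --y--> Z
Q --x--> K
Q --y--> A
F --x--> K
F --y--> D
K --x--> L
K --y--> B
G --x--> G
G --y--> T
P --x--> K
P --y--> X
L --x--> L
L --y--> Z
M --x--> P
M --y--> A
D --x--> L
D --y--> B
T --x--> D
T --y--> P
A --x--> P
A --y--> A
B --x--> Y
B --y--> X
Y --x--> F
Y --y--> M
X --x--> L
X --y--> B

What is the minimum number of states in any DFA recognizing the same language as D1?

6

Reachable states from the start: {A,B,D,F,K,L,M,P,X,Y,Z}. Unreachable: {G,Q,T} — drop them.
Initial partition by acceptance: {F,P} | {A,B,D,K,L,M,X,Y,Z}.
Refine {A,B,D,K,L,M,X,Y,Z} on symbol x: members go to different blocks, giving {B,D,K,L,X,Z} and {A,M,Y}.
Refine {B,D,K,L,X,Z} on symbol x: members go to different blocks, giving {D,K,L,X,Z} and {B}.
On input x, block {D,K,L,X,Z} splits into {D,K,L,X} and {Z}.
Refine {D,K,L,X} on symbol y: members go to different blocks, giving {D,K,X} and {L}.
Stable partition: {F,P} | {D,K,X} | {A,M,Y} | {B} | {Z} | {L} — 6 equivalence classes.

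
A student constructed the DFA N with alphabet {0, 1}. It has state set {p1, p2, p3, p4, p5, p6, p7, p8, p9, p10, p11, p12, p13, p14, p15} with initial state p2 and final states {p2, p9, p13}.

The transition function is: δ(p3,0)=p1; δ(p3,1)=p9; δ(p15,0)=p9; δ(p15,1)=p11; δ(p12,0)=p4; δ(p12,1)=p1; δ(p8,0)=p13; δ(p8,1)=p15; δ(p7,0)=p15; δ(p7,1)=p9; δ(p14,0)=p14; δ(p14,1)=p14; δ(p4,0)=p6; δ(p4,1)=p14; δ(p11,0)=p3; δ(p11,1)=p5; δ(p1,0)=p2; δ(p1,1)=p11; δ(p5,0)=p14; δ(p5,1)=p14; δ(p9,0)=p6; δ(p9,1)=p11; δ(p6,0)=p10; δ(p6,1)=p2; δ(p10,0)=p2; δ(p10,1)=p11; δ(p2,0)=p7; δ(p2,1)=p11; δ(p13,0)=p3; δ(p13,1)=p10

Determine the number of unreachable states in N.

4

BFS from p2 reaches {p1, p2, p3, p5, p6, p7, p9, p10, p11, p14, p15}; the 4 state(s) p4, p8, p12, p13 are never visited.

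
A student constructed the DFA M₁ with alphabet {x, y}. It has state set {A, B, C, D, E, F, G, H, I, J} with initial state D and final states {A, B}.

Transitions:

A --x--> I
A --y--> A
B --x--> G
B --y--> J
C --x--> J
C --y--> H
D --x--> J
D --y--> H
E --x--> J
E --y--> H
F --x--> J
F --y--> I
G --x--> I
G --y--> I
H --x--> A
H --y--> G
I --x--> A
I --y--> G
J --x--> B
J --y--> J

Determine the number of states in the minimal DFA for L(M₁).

States {C,E,F} cannot be reached from the start state, so discard them.
Initial partition by acceptance: {A,B} | {D,G,H,I,J}.
On input y, block {A,B} splits into {A} and {B}.
Split {D,G,H,I,J} by δ(·,x) → {D,G} and {H,I} and {J}.
Refine {D,G} on symbol x: members go to different blocks, giving {D} and {G}.
The partition is now stable with 6 blocks: {A} | {D} | {B} | {H,I} | {J} | {G}.

6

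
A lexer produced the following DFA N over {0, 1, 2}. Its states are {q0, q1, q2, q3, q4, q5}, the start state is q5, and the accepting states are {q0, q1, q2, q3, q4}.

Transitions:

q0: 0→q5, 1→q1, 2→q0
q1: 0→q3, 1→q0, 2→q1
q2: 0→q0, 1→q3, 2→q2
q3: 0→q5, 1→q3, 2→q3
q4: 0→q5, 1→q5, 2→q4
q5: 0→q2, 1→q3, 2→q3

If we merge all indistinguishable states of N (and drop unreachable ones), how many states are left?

First remove the unreachable states {q4}; 5 states remain.
Initial partition by acceptance: {q0,q1,q2,q3} | {q5}.
On input 0, block {q0,q1,q2,q3} splits into {q0,q3} and {q1,q2}.
Split {q0,q3} by δ(·,1) → {q0} and {q3}.
Refine {q1,q2} on symbol 0: members go to different blocks, giving {q1} and {q2}.
The partition is now stable with 5 blocks: {q0} | {q5} | {q1} | {q3} | {q2}.

5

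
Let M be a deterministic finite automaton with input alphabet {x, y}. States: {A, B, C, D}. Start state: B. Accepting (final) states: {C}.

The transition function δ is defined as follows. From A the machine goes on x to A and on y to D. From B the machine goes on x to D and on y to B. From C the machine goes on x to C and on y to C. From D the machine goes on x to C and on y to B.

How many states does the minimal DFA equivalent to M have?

Reachable states from the start: {B,C,D}. Unreachable: {A} — drop them.
Initial partition by acceptance: {C} | {B,D}.
Split {B,D} by δ(·,x) → {B} and {D}.
Stable partition: {C} | {B} | {D} — 3 equivalence classes.

3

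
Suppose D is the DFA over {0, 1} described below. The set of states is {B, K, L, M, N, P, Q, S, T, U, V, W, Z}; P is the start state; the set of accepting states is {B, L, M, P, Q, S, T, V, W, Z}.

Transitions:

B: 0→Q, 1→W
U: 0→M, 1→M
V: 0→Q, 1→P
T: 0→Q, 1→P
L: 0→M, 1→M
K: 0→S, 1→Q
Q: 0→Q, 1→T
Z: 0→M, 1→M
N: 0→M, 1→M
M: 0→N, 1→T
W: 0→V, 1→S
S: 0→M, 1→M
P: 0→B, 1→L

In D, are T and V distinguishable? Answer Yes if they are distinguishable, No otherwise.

No

First remove the unreachable states {K,U,Z}; 10 states remain.
P0 = {B,L,M,P,Q,S,T,V,W} | {N}.
Refine {B,L,M,P,Q,S,T,V,W} on symbol 0: members go to different blocks, giving {B,L,P,Q,S,T,V,W} and {M}.
Refine {B,L,P,Q,S,T,V,W} on symbol 0: members go to different blocks, giving {B,P,Q,T,V,W} and {L,S}.
Refine {B,P,Q,T,V,W} on symbol 1: members go to different blocks, giving {B,Q,T,V} and {P,W}.
Split {B,Q,T,V} by δ(·,1) → {B,T,V} and {Q}.
Stable partition: {B,T,V} | {N} | {M} | {L,S} | {P,W} | {Q} — 6 equivalence classes.
T and V lie in the same block of the stable partition, so they are equivalent — no string distinguishes them.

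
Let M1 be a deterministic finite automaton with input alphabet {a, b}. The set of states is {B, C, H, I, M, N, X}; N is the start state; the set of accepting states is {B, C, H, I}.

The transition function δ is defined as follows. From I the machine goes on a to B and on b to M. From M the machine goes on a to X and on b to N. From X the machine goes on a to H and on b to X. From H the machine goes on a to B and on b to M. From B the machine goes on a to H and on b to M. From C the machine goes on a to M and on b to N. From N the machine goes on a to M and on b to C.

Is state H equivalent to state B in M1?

First remove the unreachable states {I}; 6 states remain.
Initial partition by acceptance: {B,C,H} | {M,N,X}.
On input a, block {B,C,H} splits into {B,H} and {C}.
On input a, block {M,N,X} splits into {M,N} and {X}.
Refine {M,N} on symbol a: members go to different blocks, giving {M} and {N}.
No further refinement is possible. Final partition (5 blocks): {B,H} | {M} | {C} | {X} | {N}.
H and B lie in the same block of the stable partition, so they are equivalent — no string distinguishes them.

Yes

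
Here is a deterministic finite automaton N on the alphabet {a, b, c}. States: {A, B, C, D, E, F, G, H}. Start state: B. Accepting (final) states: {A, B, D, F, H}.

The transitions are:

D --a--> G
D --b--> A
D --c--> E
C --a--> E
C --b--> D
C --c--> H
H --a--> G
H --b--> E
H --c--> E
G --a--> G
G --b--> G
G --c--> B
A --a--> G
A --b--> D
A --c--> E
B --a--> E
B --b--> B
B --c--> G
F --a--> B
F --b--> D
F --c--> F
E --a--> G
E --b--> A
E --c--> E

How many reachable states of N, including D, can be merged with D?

2

First remove the unreachable states {C,F,H}; 5 states remain.
Initial partition by acceptance: {A,B,D} | {E,G}.
Refine {E,G} on symbol b: members go to different blocks, giving {E} and {G}.
Split {A,B,D} by δ(·,a) → {A,D} and {B}.
The partition is now stable with 4 blocks: {A,D} | {E} | {G} | {B}.
The equivalence class containing D is {A,D}, of size 2.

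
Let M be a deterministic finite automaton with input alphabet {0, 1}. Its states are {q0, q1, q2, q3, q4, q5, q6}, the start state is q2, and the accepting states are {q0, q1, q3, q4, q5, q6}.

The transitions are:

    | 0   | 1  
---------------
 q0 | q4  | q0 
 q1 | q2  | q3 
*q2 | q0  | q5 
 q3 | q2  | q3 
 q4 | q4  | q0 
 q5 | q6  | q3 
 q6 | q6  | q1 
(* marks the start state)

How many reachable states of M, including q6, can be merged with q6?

2

Every state is reachable, so we keep all 7.
Initial partition by acceptance: {q0,q1,q3,q4,q5,q6} | {q2}.
Refine {q0,q1,q3,q4,q5,q6} on symbol 0: members go to different blocks, giving {q0,q4,q5,q6} and {q1,q3}.
Refine {q0,q4,q5,q6} on symbol 1: members go to different blocks, giving {q0,q4} and {q5,q6}.
No further refinement is possible. Final partition (4 blocks): {q0,q4} | {q2} | {q1,q3} | {q5,q6}.
State q6 belongs to the block {q5,q6}, which has 2 states.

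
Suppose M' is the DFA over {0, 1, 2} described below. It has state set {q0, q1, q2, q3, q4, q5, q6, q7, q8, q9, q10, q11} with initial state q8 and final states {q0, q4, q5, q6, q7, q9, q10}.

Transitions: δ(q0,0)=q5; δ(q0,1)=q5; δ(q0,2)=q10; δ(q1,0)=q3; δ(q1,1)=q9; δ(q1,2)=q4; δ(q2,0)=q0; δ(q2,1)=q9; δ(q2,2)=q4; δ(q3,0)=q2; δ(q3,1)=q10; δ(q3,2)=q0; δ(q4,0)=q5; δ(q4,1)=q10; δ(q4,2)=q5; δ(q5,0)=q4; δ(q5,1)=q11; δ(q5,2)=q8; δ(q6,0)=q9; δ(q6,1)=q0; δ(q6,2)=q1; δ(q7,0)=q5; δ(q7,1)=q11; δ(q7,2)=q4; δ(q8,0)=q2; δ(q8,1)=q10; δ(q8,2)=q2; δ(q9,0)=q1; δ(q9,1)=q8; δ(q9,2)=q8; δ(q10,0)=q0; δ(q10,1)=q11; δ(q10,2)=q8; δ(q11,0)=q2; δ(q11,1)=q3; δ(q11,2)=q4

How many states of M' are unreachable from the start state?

2

No path from q8 leads to q6, q7; the other 10 states are all reachable.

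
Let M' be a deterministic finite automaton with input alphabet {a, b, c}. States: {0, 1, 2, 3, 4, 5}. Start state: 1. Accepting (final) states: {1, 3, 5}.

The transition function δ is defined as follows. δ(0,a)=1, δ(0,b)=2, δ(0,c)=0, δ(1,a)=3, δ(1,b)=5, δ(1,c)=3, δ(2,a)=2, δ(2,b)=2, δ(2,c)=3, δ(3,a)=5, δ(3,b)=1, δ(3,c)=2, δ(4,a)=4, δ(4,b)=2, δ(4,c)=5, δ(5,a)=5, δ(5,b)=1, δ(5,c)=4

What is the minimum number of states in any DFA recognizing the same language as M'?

Reachable states from the start: {1,2,3,4,5}. Unreachable: {0} — drop them.
P0 = {1,3,5} | {2,4}.
On input c, block {1,3,5} splits into {3,5} and {1}.
Stable partition: {3,5} | {2,4} | {1} — 3 equivalence classes.

3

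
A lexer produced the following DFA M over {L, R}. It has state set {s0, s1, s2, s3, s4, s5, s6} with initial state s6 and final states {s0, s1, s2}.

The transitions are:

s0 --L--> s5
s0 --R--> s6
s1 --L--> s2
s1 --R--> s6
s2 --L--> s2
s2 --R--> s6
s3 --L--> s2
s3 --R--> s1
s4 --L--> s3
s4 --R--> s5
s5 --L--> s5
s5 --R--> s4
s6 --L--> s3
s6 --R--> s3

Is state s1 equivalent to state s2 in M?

Yes

First remove the unreachable states {s0,s4,s5}; 4 states remain.
Start with accepting vs non-accepting: {s1,s2} | {s3,s6}.
Refine {s3,s6} on symbol L: members go to different blocks, giving {s3} and {s6}.
The partition is now stable with 3 blocks: {s1,s2} | {s3} | {s6}.
s1 and s2 lie in the same block of the stable partition, so they are equivalent — no string distinguishes them.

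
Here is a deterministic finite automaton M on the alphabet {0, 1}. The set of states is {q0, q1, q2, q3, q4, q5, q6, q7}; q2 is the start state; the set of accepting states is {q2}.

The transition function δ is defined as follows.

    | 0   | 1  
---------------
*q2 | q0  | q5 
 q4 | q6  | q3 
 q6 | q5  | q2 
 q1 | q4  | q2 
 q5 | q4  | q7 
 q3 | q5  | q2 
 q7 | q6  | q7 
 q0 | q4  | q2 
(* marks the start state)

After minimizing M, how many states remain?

6

Reachable states from the start: {q0,q2,q3,q4,q5,q6,q7}. Unreachable: {q1} — drop them.
Initial partition by acceptance: {q2} | {q0,q3,q4,q5,q6,q7}.
Refine {q0,q3,q4,q5,q6,q7} on symbol 1: members go to different blocks, giving {q0,q3,q6} and {q4,q5,q7}.
On input 0, block {q4,q5,q7} splits into {q4,q7} and {q5}.
Split {q0,q3,q6} by δ(·,0) → {q3,q6} and {q0}.
Refine {q4,q7} on symbol 1: members go to different blocks, giving {q4} and {q7}.
No further refinement is possible. Final partition (6 blocks): {q2} | {q3,q6} | {q4} | {q5} | {q0} | {q7}.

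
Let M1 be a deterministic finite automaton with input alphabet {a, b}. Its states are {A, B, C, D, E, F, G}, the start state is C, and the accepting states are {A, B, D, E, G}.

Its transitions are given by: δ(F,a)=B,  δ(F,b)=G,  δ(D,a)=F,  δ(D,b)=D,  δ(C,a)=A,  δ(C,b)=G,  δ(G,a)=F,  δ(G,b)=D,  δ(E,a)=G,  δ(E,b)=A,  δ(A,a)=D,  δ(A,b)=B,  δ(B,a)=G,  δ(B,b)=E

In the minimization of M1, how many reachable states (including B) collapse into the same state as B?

All states are reachable from the start state.
P0 = {A,B,D,E,G} | {C,F}.
On input a, block {A,B,D,E,G} splits into {A,B,E} and {D,G}.
No further refinement is possible. Final partition (3 blocks): {A,B,E} | {C,F} | {D,G}.
State B belongs to the block {A,B,E}, which has 3 states.

3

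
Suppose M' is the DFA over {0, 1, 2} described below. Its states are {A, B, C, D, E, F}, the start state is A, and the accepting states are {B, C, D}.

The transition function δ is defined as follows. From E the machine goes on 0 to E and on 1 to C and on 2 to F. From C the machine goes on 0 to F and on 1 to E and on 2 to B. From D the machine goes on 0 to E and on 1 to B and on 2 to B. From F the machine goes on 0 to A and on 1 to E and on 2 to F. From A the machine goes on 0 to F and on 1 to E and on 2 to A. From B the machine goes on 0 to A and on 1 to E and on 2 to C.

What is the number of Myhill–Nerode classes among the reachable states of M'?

3

First remove the unreachable states {D}; 5 states remain.
Initial partition by acceptance: {B,C} | {A,E,F}.
Split {A,E,F} by δ(·,1) → {A,F} and {E}.
Stable partition: {B,C} | {A,F} | {E} — 3 equivalence classes.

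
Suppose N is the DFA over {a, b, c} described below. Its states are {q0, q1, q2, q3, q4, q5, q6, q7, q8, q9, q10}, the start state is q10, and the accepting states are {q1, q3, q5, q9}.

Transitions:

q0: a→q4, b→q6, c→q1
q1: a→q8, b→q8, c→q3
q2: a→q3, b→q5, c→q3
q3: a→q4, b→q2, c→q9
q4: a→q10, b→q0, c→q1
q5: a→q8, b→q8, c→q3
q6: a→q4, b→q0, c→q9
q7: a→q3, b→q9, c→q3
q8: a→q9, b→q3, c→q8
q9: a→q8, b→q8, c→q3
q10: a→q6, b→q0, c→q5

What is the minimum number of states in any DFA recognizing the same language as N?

5

First remove the unreachable states {q7}; 10 states remain.
Start with accepting vs non-accepting: {q1,q3,q5,q9} | {q0,q2,q4,q6,q8,q10}.
Refine {q0,q2,q4,q6,q8,q10} on symbol a: members go to different blocks, giving {q0,q4,q6,q10} and {q2,q8}.
On input a, block {q1,q3,q5,q9} splits into {q1,q5,q9} and {q3}.
Refine {q2,q8} on symbol a: members go to different blocks, giving {q2} and {q8}.
The partition is now stable with 5 blocks: {q1,q5,q9} | {q0,q4,q6,q10} | {q2} | {q3} | {q8}.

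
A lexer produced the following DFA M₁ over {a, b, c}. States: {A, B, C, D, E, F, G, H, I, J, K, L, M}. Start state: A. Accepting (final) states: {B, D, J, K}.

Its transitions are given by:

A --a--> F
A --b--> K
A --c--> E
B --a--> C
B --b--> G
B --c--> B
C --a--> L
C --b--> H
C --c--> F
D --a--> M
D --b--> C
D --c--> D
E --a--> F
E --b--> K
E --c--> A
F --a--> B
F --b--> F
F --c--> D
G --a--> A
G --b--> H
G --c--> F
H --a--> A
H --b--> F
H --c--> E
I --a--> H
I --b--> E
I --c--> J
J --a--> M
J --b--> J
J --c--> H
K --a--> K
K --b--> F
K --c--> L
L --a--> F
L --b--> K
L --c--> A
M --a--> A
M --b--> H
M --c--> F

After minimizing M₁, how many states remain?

States {I,J} cannot be reached from the start state, so discard them.
Start with accepting vs non-accepting: {B,D,K} | {A,C,E,F,G,H,L,M}.
On input a, block {B,D,K} splits into {B,D} and {K}.
On input a, block {A,C,E,F,G,H,L,M} splits into {A,C,E,G,H,L,M} and {F}.
Refine {A,C,E,G,H,L,M} on symbol a: members go to different blocks, giving {C,G,H,M} and {A,E,L}.
Refine {C,G,H,M} on symbol b: members go to different blocks, giving {C,G,M} and {H}.
Stable partition: {B,D} | {C,G,M} | {K} | {F} | {A,E,L} | {H} — 6 equivalence classes.

6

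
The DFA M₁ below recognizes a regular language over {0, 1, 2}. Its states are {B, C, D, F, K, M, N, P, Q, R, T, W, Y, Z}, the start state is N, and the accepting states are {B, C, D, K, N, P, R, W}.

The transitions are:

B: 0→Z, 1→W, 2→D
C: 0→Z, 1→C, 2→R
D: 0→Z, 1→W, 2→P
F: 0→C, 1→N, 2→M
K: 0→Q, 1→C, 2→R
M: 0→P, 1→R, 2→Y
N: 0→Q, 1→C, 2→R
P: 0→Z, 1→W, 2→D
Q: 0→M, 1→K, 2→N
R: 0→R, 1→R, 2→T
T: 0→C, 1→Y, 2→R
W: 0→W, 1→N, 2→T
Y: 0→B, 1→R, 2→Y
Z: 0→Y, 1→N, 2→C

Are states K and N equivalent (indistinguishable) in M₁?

Yes

First remove the unreachable states {F}; 13 states remain.
Initial partition by acceptance: {B,C,D,K,N,P,R,W} | {M,Q,T,Y,Z}.
On input 0, block {B,C,D,K,N,P,R,W} splits into {B,C,D,K,N,P} and {R,W}.
On input 1, block {B,C,D,K,N,P} splits into {C,K,N} and {B,D,P}.
Refine {M,Q,T,Y,Z} on symbol 0: members go to different blocks, giving {Q,Z} and {M,Y} and {T}.
Refine {R,W} on symbol 1: members go to different blocks, giving {R} and {W}.
The partition is now stable with 7 blocks: {C,K,N} | {Q,Z} | {R} | {B,D,P} | {M,Y} | {T} | {W}.
K and N lie in the same block of the stable partition, so they are equivalent — no string distinguishes them.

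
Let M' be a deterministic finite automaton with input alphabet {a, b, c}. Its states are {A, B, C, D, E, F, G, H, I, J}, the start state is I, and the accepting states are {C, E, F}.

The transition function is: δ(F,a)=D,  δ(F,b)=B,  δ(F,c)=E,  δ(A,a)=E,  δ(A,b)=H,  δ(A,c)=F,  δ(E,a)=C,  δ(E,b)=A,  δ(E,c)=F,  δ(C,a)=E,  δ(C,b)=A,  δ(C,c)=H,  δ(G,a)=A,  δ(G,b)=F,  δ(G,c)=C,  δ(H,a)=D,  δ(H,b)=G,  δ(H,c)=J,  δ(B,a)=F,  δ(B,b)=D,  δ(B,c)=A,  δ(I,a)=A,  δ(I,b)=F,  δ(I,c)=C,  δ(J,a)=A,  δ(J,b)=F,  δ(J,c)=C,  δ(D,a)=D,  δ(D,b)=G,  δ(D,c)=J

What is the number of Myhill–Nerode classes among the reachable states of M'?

7

Initial partition by acceptance: {C,E,F} | {A,B,D,G,H,I,J}.
Refine {C,E,F} on symbol a: members go to different blocks, giving {C,E} and {F}.
Split {C,E} by δ(·,c) → {C} and {E}.
Refine {A,B,D,G,H,I,J} on symbol a: members go to different blocks, giving {D,G,H,I,J} and {A} and {B}.
On input a, block {D,G,H,I,J} splits into {G,I,J} and {D,H}.
Stable partition: {C} | {G,I,J} | {F} | {E} | {A} | {B} | {D,H} — 7 equivalence classes.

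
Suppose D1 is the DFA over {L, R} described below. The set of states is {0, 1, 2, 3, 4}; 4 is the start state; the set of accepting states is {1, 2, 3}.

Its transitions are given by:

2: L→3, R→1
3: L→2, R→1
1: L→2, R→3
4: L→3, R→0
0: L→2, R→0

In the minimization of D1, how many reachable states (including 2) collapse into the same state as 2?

All states are reachable from the start state.
Start with accepting vs non-accepting: {1,2,3} | {0,4}.
Stable partition: {1,2,3} | {0,4} — 2 equivalence classes.
State 2 belongs to the block {1,2,3}, which has 3 states.

3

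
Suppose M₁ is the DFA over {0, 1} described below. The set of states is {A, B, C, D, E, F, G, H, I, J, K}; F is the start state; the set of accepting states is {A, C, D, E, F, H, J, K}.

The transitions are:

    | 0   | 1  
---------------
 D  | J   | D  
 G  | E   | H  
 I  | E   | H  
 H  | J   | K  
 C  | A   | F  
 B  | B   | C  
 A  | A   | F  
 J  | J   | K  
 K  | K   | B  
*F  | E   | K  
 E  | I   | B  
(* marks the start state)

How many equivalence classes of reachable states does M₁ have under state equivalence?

First remove the unreachable states {D,G}; 9 states remain.
Initial partition by acceptance: {A,C,E,F,H,J,K} | {B,I}.
On input 0, block {A,C,E,F,H,J,K} splits into {A,C,F,H,J,K} and {E}.
On input 0, block {A,C,F,H,J,K} splits into {A,C,H,J,K} and {F}.
Refine {A,C,H,J,K} on symbol 1: members go to different blocks, giving {A,C} and {H,J} and {K}.
On input 0, block {B,I} splits into {B} and {I}.
Stable partition: {A,C} | {B} | {E} | {F} | {H,J} | {K} | {I} — 7 equivalence classes.

7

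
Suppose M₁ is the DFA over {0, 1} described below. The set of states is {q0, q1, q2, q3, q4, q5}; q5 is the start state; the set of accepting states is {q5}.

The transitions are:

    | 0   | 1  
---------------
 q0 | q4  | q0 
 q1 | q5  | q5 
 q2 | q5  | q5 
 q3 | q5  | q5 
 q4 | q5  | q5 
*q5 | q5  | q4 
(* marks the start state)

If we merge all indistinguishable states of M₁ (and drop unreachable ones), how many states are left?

States {q0,q1,q2,q3} cannot be reached from the start state, so discard them.
Initial partition by acceptance: {q5} | {q4}.
No further refinement is possible. Final partition (2 blocks): {q5} | {q4}.

2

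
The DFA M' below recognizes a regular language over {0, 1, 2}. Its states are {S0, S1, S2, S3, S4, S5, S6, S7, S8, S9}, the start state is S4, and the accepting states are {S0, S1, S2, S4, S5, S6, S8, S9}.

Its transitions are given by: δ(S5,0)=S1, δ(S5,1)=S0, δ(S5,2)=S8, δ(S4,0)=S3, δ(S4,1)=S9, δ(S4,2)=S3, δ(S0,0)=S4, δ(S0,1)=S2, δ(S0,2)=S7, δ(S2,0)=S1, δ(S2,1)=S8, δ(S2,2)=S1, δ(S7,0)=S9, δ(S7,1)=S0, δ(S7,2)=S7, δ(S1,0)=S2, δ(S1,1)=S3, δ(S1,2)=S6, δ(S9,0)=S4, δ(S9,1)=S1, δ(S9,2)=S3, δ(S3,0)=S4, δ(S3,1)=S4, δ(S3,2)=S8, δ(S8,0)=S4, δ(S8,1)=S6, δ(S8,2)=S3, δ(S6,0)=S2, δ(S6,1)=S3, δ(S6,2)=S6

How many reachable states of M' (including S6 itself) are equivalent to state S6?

Reachable states from the start: {S1,S2,S3,S4,S6,S8,S9}. Unreachable: {S0,S5,S7} — drop them.
P0 = {S1,S2,S4,S6,S8,S9} | {S3}.
Split {S1,S2,S4,S6,S8,S9} by δ(·,0) → {S1,S2,S6,S8,S9} and {S4}.
Split {S1,S2,S6,S8,S9} by δ(·,0) → {S1,S2,S6} and {S8,S9}.
Split {S1,S2,S6} by δ(·,1) → {S1,S6} and {S2}.
The partition is now stable with 5 blocks: {S1,S6} | {S3} | {S4} | {S8,S9} | {S2}.
The equivalence class containing S6 is {S1,S6}, of size 2.

2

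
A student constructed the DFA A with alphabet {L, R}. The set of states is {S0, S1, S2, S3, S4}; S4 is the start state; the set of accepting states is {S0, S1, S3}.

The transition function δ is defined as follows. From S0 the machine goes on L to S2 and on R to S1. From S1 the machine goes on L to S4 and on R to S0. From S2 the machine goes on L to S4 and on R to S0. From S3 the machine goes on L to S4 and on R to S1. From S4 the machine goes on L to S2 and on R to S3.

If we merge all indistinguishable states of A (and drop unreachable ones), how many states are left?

All states are reachable from the start state.
Initial partition by acceptance: {S0,S1,S3} | {S2,S4}.
The partition is now stable with 2 blocks: {S0,S1,S3} | {S2,S4}.

2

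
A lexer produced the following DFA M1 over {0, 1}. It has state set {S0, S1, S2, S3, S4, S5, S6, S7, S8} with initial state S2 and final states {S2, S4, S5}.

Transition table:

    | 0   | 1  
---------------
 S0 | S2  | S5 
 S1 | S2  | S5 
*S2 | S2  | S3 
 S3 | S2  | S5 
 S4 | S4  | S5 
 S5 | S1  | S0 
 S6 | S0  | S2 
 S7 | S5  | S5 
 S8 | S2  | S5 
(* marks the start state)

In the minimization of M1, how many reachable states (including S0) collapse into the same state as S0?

Reachable states from the start: {S0,S1,S2,S3,S5}. Unreachable: {S4,S6,S7,S8} — drop them.
P0 = {S2,S5} | {S0,S1,S3}.
Split {S2,S5} by δ(·,0) → {S2} and {S5}.
Stable partition: {S2} | {S0,S1,S3} | {S5} — 3 equivalence classes.
The equivalence class containing S0 is {S0,S1,S3}, of size 3.

3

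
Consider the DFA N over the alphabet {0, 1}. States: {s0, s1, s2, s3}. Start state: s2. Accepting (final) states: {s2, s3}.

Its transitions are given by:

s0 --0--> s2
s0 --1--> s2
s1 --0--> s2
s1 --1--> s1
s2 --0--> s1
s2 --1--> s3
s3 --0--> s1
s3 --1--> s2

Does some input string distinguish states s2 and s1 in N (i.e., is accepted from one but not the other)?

States {s0} cannot be reached from the start state, so discard them.
P0 = {s2,s3} | {s1}.
The partition is now stable with 2 blocks: {s2,s3} | {s1}.
s2 and s1 end up in different blocks, so they are distinguishable. For instance, the string 'ε' is accepted from only s2.

Yes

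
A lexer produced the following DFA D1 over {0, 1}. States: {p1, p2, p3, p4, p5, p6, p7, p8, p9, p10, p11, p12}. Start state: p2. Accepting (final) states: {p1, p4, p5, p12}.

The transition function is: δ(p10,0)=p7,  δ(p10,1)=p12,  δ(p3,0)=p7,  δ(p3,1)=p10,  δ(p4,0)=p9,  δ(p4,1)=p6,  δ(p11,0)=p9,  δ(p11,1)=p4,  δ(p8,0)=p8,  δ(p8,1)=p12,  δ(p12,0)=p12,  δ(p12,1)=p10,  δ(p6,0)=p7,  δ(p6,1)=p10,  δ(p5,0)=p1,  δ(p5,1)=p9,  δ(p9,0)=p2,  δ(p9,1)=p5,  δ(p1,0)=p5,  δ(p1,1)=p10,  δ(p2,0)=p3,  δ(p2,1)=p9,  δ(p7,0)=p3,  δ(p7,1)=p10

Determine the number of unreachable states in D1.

No path from p2 leads to p4, p6, p8, p11; the other 8 states are all reachable.

4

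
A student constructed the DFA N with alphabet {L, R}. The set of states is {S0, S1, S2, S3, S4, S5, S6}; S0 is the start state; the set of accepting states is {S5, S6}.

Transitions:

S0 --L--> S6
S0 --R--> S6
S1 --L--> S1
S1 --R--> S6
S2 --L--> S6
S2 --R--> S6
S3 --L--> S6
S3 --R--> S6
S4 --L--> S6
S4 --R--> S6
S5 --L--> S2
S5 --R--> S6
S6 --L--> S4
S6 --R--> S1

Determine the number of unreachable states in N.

3

Starting at S0 and following transitions, the reachable set is {S0, S1, S4, S6}. That leaves S2, S3, S5 unreachable — 3 in total.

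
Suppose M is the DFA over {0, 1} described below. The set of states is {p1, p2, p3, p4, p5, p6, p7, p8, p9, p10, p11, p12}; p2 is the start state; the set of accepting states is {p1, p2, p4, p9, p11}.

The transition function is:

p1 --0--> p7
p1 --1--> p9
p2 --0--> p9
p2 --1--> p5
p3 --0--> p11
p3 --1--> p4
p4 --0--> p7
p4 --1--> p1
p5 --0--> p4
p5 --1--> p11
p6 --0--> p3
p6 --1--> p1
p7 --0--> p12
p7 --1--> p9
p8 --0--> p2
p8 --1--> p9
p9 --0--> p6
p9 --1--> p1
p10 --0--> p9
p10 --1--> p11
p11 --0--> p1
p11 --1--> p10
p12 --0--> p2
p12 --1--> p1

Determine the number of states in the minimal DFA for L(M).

Reachable states from the start: {p1,p2,p3,p4,p5,p6,p7,p9,p10,p11,p12}. Unreachable: {p8} — drop them.
Start with accepting vs non-accepting: {p1,p2,p4,p9,p11} | {p3,p5,p6,p7,p10,p12}.
Refine {p1,p2,p4,p9,p11} on symbol 0: members go to different blocks, giving {p1,p4,p9} and {p2,p11}.
Split {p3,p5,p6,p7,p10,p12} by δ(·,0) → {p3,p12} and {p5,p10} and {p6,p7}.
Stable partition: {p1,p4,p9} | {p3,p12} | {p2,p11} | {p5,p10} | {p6,p7} — 5 equivalence classes.

5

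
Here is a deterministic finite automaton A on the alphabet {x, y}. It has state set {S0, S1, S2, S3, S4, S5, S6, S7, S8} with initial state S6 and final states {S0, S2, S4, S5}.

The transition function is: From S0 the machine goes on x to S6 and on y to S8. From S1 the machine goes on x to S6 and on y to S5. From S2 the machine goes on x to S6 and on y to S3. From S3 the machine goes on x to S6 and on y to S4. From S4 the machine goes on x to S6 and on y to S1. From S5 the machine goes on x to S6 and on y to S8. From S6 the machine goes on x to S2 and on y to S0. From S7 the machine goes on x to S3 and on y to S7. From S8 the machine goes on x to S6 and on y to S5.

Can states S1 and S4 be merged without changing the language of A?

First remove the unreachable states {S7}; 8 states remain.
Start with accepting vs non-accepting: {S0,S2,S4,S5} | {S1,S3,S6,S8}.
On input x, block {S1,S3,S6,S8} splits into {S1,S3,S8} and {S6}.
Stable partition: {S0,S2,S4,S5} | {S1,S3,S8} | {S6} — 3 equivalence classes.
S1 and S4 end up in different blocks, so they are distinguishable. For instance, the string 'ε' is accepted from only S4.

No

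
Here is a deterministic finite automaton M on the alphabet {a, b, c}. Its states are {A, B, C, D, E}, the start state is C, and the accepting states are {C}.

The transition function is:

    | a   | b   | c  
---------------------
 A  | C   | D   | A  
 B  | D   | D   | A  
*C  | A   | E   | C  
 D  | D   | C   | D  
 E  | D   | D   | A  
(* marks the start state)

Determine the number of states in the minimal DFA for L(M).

4

Reachable states from the start: {A,C,D,E}. Unreachable: {B} — drop them.
Initial partition by acceptance: {C} | {A,D,E}.
Refine {A,D,E} on symbol a: members go to different blocks, giving {D,E} and {A}.
Split {D,E} by δ(·,b) → {D} and {E}.
Stable partition: {C} | {D} | {A} | {E} — 4 equivalence classes.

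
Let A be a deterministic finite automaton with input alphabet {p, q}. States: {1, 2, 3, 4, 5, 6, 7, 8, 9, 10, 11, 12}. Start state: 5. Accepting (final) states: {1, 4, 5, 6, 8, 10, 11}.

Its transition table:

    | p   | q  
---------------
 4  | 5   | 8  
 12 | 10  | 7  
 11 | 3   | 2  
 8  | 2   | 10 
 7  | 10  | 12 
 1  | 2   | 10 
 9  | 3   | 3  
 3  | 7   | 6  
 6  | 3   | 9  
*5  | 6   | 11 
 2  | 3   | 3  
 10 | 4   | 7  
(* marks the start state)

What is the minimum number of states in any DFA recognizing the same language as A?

8

States {1} cannot be reached from the start state, so discard them.
Start with accepting vs non-accepting: {4,5,6,8,10,11} | {2,3,7,9,12}.
On input p, block {4,5,6,8,10,11} splits into {4,5,10} and {6,8,11}.
On input p, block {4,5,10} splits into {4,10} and {5}.
On input p, block {4,10} splits into {4} and {10}.
On input p, block {2,3,7,9,12} splits into {2,3,9} and {7,12}.
On input p, block {2,3,9} splits into {2,9} and {3}.
Refine {6,8,11} on symbol p: members go to different blocks, giving {6,11} and {8}.
No further refinement is possible. Final partition (8 blocks): {4} | {2,9} | {6,11} | {5} | {10} | {7,12} | {3} | {8}.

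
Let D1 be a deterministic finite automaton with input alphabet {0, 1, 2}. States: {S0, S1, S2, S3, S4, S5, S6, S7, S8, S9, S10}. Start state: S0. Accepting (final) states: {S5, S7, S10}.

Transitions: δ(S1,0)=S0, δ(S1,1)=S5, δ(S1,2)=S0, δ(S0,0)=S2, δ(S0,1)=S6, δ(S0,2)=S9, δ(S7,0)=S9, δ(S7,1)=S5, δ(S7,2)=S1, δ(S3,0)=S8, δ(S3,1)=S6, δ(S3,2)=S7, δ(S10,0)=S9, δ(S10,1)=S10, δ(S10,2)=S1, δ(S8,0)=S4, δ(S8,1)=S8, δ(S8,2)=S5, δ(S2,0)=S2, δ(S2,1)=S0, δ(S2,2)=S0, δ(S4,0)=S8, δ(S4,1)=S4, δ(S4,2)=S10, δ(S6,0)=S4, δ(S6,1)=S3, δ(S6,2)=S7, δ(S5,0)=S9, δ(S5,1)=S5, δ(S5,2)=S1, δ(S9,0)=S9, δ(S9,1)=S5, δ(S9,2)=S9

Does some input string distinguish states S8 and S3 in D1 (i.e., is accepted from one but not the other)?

Every state is reachable, so we keep all 11.
Start with accepting vs non-accepting: {S5,S7,S10} | {S0,S1,S2,S3,S4,S6,S8,S9}.
On input 1, block {S0,S1,S2,S3,S4,S6,S8,S9} splits into {S0,S2,S3,S4,S6,S8} and {S1,S9}.
Split {S0,S2,S3,S4,S6,S8} by δ(·,2) → {S3,S4,S6,S8} and {S0} and {S2}.
Split {S1,S9} by δ(·,0) → {S1} and {S9}.
The partition is now stable with 6 blocks: {S5,S7,S10} | {S3,S4,S6,S8} | {S1} | {S0} | {S2} | {S9}.
S8 and S3 lie in the same block of the stable partition, so they are equivalent — no string distinguishes them.

No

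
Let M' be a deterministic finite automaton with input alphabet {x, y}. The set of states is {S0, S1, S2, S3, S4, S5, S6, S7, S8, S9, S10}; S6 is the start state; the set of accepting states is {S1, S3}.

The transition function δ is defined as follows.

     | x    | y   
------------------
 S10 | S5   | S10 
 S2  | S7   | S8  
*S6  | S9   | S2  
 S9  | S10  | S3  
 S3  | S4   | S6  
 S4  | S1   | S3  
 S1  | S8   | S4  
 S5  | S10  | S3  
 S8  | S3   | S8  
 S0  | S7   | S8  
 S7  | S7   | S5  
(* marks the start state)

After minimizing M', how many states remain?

9

Reachable states from the start: {S1,S2,S3,S4,S5,S6,S7,S8,S9,S10}. Unreachable: {S0} — drop them.
P0 = {S1,S3} | {S2,S4,S5,S6,S7,S8,S9,S10}.
On input x, block {S2,S4,S5,S6,S7,S8,S9,S10} splits into {S2,S5,S6,S7,S9,S10} and {S4,S8}.
On input y, block {S1,S3} splits into {S1} and {S3}.
Split {S2,S5,S6,S7,S9,S10} by δ(·,y) → {S6,S7,S10} and {S5,S9} and {S2}.
Split {S6,S7,S10} by δ(·,x) → {S6,S10} and {S7}.
On input y, block {S6,S10} splits into {S6} and {S10}.
On input x, block {S4,S8} splits into {S4} and {S8}.
No further refinement is possible. Final partition (9 blocks): {S1} | {S6} | {S4} | {S3} | {S5,S9} | {S2} | {S7} | {S10} | {S8}.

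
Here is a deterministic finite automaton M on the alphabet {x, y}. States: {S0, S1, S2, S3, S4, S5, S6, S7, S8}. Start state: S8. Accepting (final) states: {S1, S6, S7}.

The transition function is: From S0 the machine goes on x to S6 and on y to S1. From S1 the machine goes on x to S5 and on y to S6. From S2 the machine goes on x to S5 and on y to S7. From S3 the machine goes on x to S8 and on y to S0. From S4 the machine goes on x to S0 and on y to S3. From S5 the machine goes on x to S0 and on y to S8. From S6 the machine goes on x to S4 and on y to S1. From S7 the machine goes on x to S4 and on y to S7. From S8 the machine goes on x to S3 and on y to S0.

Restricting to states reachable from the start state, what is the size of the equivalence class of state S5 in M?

2

States {S2,S7} cannot be reached from the start state, so discard them.
P0 = {S1,S6} | {S0,S3,S4,S5,S8}.
Refine {S0,S3,S4,S5,S8} on symbol x: members go to different blocks, giving {S3,S4,S5,S8} and {S0}.
On input x, block {S3,S4,S5,S8} splits into {S3,S8} and {S4,S5}.
Stable partition: {S1,S6} | {S3,S8} | {S0} | {S4,S5} — 4 equivalence classes.
State S5 belongs to the block {S4,S5}, which has 2 states.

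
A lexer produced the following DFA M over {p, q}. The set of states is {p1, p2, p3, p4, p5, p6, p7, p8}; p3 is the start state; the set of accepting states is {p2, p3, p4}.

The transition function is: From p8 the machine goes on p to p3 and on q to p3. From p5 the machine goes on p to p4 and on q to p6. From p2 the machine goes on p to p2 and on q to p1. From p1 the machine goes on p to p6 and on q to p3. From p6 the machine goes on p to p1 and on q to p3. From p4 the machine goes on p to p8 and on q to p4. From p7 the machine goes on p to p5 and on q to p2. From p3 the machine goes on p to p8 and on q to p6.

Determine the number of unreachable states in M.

4

Starting at p3 and following transitions, the reachable set is {p1, p3, p6, p8}. That leaves p2, p4, p5, p7 unreachable — 4 in total.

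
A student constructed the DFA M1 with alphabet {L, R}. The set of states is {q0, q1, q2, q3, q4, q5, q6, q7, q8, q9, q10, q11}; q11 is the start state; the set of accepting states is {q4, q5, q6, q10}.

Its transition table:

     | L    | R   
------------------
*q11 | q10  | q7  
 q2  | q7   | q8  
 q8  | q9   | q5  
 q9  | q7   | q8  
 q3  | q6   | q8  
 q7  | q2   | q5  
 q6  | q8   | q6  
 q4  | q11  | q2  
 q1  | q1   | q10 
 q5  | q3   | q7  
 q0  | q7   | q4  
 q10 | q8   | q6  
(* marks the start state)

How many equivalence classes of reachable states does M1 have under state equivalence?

5

Reachable states from the start: {q2,q3,q5,q6,q7,q8,q9,q10,q11}. Unreachable: {q0,q1,q4} — drop them.
P0 = {q5,q6,q10} | {q2,q3,q7,q8,q9,q11}.
Refine {q5,q6,q10} on symbol R: members go to different blocks, giving {q6,q10} and {q5}.
Split {q2,q3,q7,q8,q9,q11} by δ(·,L) → {q2,q7,q8,q9} and {q3,q11}.
Refine {q2,q7,q8,q9} on symbol R: members go to different blocks, giving {q2,q9} and {q7,q8}.
Stable partition: {q6,q10} | {q2,q9} | {q5} | {q3,q11} | {q7,q8} — 5 equivalence classes.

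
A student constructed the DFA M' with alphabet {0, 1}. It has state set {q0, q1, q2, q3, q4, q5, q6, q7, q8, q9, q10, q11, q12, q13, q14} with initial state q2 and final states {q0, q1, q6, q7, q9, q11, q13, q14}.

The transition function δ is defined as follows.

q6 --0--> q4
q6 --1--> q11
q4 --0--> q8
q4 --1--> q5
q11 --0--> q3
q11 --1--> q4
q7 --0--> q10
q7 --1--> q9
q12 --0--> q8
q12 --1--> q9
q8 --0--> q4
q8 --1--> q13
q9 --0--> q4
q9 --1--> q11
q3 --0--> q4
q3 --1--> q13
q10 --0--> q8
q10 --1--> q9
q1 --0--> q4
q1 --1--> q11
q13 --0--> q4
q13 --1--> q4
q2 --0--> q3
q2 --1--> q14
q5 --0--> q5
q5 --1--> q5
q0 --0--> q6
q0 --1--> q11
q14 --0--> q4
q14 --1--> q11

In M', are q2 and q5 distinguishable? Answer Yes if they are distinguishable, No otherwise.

First remove the unreachable states {q0,q1,q6,q7,q9,q10,q12}; 8 states remain.
Initial partition by acceptance: {q11,q13,q14} | {q2,q3,q4,q5,q8}.
Split {q11,q13,q14} by δ(·,1) → {q11,q13} and {q14}.
Refine {q2,q3,q4,q5,q8} on symbol 1: members go to different blocks, giving {q3,q8} and {q4,q5} and {q2}.
Split {q11,q13} by δ(·,0) → {q11} and {q13}.
Refine {q4,q5} on symbol 0: members go to different blocks, giving {q4} and {q5}.
No further refinement is possible. Final partition (7 blocks): {q11} | {q3,q8} | {q14} | {q4} | {q2} | {q13} | {q5}.
q2 and q5 end up in different blocks, so they are distinguishable. For instance, the string '1' is accepted from only q2.

Yes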